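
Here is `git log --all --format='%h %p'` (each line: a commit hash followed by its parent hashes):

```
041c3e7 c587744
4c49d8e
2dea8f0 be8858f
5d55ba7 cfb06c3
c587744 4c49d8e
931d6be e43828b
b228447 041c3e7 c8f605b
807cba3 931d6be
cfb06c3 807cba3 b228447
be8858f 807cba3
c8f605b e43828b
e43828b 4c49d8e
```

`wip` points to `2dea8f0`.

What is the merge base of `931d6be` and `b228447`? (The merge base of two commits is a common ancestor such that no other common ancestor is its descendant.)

Ancestors of 931d6be: {4c49d8e, 931d6be, e43828b}.
Ancestors of b228447: {041c3e7, 4c49d8e, b228447, c587744, c8f605b, e43828b}.
Common ancestors: {4c49d8e, e43828b}.
Among these, e43828b is not an ancestor of any other common ancestor — it is the merge base.

e43828b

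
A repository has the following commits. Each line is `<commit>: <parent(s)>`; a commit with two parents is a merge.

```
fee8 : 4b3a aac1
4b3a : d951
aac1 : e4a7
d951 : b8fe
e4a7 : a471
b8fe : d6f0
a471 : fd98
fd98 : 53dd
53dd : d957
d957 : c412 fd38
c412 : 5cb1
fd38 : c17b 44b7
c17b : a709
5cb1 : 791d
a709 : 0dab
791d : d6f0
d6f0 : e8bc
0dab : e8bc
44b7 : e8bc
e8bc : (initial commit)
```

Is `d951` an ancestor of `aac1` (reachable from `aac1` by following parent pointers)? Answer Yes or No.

Ancestors of aac1: {0dab, 44b7, 53dd, 5cb1, 791d, a471, a709, aac1, c17b, c412, d6f0, d957, e4a7, e8bc, fd38, fd98}.
d951 is not in that set, so it is not an ancestor of aac1.

No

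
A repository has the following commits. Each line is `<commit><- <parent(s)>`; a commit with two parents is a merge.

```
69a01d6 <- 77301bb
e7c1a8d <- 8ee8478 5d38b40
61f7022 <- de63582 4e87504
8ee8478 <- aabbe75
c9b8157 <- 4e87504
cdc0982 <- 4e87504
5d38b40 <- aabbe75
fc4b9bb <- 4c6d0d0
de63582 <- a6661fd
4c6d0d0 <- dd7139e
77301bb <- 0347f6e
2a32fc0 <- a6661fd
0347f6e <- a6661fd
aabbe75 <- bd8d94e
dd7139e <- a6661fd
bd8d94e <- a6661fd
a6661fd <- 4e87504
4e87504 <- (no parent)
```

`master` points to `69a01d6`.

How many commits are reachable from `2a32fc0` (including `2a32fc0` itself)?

3

Walking parent pointers from 2a32fc0: reachable set = {2a32fc0, 4e87504, a6661fd}.
That is 3 commits.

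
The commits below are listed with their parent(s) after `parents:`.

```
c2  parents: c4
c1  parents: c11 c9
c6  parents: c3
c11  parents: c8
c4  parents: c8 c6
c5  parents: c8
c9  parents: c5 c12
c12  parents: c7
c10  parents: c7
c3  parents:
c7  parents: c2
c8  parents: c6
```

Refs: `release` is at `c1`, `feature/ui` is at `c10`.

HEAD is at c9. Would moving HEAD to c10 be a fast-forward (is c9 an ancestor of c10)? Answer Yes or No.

No

A fast-forward from c9 to c10 is possible iff c9 is an ancestor of c10.
Ancestors of c10: {c10, c2, c3, c4, c6, c7, c8}.
c9 is not among them, so fast-forward is not possible.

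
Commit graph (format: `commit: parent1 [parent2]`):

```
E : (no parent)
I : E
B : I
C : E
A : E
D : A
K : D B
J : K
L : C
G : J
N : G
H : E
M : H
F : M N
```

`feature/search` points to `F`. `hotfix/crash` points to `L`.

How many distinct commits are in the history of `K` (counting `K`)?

Walking parent pointers from K: reachable set = {A, B, D, E, I, K}.
That is 6 commits.

6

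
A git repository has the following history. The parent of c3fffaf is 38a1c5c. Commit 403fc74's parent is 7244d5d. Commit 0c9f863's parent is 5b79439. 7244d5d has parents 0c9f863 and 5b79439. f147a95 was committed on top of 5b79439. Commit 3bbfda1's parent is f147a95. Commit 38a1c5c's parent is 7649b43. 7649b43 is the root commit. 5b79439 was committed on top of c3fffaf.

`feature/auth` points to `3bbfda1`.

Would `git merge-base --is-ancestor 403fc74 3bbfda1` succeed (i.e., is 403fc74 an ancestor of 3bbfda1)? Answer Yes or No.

No

Ancestors of 3bbfda1: {38a1c5c, 3bbfda1, 5b79439, 7649b43, c3fffaf, f147a95}.
403fc74 is not in that set, so it is not an ancestor of 3bbfda1.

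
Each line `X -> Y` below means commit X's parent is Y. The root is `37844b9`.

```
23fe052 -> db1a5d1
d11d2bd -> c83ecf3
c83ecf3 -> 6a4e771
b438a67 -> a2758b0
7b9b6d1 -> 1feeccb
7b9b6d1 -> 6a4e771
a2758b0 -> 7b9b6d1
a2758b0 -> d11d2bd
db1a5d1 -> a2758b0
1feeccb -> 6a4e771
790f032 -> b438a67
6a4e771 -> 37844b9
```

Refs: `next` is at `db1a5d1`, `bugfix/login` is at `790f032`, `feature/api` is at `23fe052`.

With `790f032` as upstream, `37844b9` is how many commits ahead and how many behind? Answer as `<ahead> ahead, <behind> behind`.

0 ahead, 8 behind

Reachable from 37844b9: {37844b9}.
Reachable from 790f032: {1feeccb, 37844b9, 6a4e771, 790f032, 7b9b6d1, a2758b0, b438a67, c83ecf3, d11d2bd}.
Only in 37844b9's history (ahead): {} — 0.
Only in 790f032's history (behind): {1feeccb, 6a4e771, 790f032, 7b9b6d1, a2758b0, b438a67, c83ecf3, d11d2bd} — 8.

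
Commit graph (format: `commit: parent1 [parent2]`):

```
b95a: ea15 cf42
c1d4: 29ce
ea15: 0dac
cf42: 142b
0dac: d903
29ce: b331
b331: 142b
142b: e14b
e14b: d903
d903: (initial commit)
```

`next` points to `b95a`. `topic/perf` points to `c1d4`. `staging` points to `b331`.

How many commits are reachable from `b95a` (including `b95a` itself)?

Walking parent pointers from b95a: reachable set = {0dac, 142b, b95a, cf42, d903, e14b, ea15}.
That is 7 commits.

7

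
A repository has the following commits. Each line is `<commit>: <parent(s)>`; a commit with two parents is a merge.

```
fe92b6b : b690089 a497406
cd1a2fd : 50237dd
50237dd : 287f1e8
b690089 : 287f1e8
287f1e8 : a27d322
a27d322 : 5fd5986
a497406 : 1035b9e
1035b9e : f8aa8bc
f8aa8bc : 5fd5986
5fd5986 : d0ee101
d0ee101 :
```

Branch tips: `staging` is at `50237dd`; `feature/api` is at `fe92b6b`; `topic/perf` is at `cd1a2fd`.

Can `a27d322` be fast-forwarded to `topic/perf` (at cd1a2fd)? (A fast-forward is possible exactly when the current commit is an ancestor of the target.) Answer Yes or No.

Yes

A fast-forward from a27d322 to cd1a2fd is possible iff a27d322 is an ancestor of cd1a2fd.
Ancestors of cd1a2fd: {287f1e8, 50237dd, 5fd5986, a27d322, cd1a2fd, d0ee101}.
a27d322 is among them, so fast-forward is possible.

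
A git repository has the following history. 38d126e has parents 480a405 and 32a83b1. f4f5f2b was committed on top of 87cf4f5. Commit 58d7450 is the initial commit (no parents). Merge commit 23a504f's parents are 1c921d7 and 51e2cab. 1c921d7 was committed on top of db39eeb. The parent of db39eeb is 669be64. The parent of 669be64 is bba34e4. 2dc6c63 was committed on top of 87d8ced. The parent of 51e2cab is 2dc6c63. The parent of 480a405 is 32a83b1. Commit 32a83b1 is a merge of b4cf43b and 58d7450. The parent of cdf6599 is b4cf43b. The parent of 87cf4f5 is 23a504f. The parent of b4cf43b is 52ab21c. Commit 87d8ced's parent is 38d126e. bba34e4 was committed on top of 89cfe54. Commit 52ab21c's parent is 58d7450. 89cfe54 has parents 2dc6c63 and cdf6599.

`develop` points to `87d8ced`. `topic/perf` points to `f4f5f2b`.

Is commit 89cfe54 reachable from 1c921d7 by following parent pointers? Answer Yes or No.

Yes

Ancestors of 1c921d7 (commits reachable by following parents): {1c921d7, 2dc6c63, 32a83b1, 38d126e, 480a405, 52ab21c, 58d7450, 669be64, 87d8ced, 89cfe54, b4cf43b, bba34e4, cdf6599, db39eeb}.
89cfe54 is in that set, so it is an ancestor of 1c921d7.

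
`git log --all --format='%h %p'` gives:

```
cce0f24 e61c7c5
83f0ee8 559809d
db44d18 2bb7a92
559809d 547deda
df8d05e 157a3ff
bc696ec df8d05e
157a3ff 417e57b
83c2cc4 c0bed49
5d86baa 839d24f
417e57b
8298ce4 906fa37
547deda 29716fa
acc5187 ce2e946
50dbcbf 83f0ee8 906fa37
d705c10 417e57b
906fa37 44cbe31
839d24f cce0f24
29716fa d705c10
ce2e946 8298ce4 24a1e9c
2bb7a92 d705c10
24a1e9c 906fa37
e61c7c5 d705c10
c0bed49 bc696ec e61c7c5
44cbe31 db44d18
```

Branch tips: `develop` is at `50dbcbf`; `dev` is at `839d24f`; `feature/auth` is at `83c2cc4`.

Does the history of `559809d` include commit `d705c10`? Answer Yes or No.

Ancestors of 559809d (commits reachable by following parents): {29716fa, 417e57b, 547deda, 559809d, d705c10}.
d705c10 is in that set, so it is an ancestor of 559809d.

Yes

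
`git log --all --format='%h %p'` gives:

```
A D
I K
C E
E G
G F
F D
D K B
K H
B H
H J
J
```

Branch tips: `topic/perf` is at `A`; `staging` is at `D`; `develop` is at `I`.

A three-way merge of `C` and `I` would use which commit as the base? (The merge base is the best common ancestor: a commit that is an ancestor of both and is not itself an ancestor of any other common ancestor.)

Ancestors of C: {B, C, D, E, F, G, H, J, K}.
Ancestors of I: {H, I, J, K}.
Common ancestors: {H, J, K}.
Among these, K is not an ancestor of any other common ancestor — it is the merge base.

K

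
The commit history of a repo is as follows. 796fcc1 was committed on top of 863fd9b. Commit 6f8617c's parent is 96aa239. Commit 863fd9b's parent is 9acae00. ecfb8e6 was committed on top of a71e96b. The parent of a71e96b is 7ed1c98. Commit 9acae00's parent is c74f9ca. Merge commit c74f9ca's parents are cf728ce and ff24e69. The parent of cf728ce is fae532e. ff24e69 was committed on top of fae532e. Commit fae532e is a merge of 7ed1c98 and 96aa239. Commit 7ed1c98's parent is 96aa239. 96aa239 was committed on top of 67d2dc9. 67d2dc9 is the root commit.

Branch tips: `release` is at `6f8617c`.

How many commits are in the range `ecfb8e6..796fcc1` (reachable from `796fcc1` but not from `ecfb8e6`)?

Reachable from 796fcc1: {67d2dc9, 796fcc1, 7ed1c98, 863fd9b, 96aa239, 9acae00, c74f9ca, cf728ce, fae532e, ff24e69}.
Reachable from ecfb8e6: {67d2dc9, 7ed1c98, 96aa239, a71e96b, ecfb8e6}.
In 796fcc1's history but not ecfb8e6's: {796fcc1, 863fd9b, 9acae00, c74f9ca, cf728ce, fae532e, ff24e69} — 7 commits.

7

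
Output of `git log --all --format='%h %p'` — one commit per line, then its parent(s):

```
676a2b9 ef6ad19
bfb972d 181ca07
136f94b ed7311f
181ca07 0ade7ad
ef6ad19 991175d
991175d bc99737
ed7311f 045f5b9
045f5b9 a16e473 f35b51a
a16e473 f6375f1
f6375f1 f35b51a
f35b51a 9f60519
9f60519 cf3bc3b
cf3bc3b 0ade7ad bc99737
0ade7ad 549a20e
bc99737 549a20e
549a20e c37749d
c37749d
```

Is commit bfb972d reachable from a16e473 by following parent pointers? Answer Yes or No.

No

Ancestors of a16e473: {0ade7ad, 549a20e, 9f60519, a16e473, bc99737, c37749d, cf3bc3b, f35b51a, f6375f1}.
bfb972d is not in that set, so it is not an ancestor of a16e473.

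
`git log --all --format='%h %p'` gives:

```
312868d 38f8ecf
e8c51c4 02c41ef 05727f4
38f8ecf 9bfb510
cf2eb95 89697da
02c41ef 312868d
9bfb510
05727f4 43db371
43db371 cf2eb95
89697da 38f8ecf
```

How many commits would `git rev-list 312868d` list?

3

Walking parent pointers from 312868d: reachable set = {312868d, 38f8ecf, 9bfb510}.
That is 3 commits.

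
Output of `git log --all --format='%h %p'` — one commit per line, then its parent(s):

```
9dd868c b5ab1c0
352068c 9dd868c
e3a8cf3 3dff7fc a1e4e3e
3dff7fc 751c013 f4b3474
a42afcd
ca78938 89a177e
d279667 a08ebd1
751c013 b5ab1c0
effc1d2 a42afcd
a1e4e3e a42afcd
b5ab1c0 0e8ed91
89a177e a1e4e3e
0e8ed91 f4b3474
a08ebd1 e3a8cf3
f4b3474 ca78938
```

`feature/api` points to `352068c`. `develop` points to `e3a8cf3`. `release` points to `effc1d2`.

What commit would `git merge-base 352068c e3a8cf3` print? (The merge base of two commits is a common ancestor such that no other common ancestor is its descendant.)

Ancestors of 352068c: {0e8ed91, 352068c, 89a177e, 9dd868c, a1e4e3e, a42afcd, b5ab1c0, ca78938, f4b3474}.
Ancestors of e3a8cf3: {0e8ed91, 3dff7fc, 751c013, 89a177e, a1e4e3e, a42afcd, b5ab1c0, ca78938, e3a8cf3, f4b3474}.
Common ancestors: {0e8ed91, 89a177e, a1e4e3e, a42afcd, b5ab1c0, ca78938, f4b3474}.
Among these, b5ab1c0 is not an ancestor of any other common ancestor — it is the merge base.

b5ab1c0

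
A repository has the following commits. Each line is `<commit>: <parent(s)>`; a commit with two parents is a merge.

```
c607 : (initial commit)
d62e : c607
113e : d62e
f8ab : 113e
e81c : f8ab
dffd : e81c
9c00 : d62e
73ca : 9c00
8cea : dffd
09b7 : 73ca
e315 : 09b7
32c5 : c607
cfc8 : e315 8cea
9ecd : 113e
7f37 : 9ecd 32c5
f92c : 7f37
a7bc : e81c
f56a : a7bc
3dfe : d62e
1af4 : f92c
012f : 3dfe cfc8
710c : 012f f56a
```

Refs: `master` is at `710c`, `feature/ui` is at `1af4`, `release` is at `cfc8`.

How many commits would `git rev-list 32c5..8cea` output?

6

Reachable from 8cea: {113e, 8cea, c607, d62e, dffd, e81c, f8ab}.
Reachable from 32c5: {32c5, c607}.
In 8cea's history but not 32c5's: {113e, 8cea, d62e, dffd, e81c, f8ab} — 6 commits.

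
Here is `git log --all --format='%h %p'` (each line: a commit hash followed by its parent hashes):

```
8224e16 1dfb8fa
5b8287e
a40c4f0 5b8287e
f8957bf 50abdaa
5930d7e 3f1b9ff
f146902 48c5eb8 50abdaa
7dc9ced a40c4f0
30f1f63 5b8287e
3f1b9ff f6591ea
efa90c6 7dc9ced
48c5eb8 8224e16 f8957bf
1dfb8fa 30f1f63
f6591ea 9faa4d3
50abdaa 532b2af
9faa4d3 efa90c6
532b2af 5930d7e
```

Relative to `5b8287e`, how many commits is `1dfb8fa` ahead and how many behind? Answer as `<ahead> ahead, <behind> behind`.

2 ahead, 0 behind

Reachable from 1dfb8fa: {1dfb8fa, 30f1f63, 5b8287e}.
Reachable from 5b8287e: {5b8287e}.
Only in 1dfb8fa's history (ahead): {1dfb8fa, 30f1f63} — 2.
Only in 5b8287e's history (behind): {} — 0.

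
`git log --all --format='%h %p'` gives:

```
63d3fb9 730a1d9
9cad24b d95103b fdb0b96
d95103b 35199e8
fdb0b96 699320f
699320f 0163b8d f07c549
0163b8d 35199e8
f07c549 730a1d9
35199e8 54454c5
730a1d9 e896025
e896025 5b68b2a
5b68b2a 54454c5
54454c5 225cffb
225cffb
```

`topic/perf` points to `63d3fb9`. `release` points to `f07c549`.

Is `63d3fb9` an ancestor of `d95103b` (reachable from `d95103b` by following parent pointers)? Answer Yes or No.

No

Ancestors of d95103b: {225cffb, 35199e8, 54454c5, d95103b}.
63d3fb9 is not in that set, so it is not an ancestor of d95103b.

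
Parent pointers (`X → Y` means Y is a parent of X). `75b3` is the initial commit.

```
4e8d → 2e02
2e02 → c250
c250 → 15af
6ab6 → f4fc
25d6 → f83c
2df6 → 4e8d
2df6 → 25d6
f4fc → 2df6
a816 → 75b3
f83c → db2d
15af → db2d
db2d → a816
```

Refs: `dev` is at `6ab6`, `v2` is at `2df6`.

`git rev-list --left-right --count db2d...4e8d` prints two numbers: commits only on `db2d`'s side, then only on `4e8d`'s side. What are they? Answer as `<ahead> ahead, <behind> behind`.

0 ahead, 4 behind

Reachable from db2d: {75b3, a816, db2d}.
Reachable from 4e8d: {15af, 2e02, 4e8d, 75b3, a816, c250, db2d}.
Only in db2d's history (ahead): {} — 0.
Only in 4e8d's history (behind): {15af, 2e02, 4e8d, c250} — 4.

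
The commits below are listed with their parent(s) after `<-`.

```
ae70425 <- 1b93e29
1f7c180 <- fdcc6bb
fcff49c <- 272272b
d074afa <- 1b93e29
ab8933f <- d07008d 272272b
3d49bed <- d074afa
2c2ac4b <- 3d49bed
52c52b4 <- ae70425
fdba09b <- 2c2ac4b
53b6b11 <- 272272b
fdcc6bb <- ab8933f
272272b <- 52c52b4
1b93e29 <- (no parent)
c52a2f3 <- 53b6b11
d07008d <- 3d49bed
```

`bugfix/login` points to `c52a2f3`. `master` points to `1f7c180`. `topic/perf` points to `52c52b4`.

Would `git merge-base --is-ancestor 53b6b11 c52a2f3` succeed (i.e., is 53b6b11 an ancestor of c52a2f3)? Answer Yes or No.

Yes

Ancestors of c52a2f3 (commits reachable by following parents): {1b93e29, 272272b, 52c52b4, 53b6b11, ae70425, c52a2f3}.
53b6b11 is in that set, so it is an ancestor of c52a2f3.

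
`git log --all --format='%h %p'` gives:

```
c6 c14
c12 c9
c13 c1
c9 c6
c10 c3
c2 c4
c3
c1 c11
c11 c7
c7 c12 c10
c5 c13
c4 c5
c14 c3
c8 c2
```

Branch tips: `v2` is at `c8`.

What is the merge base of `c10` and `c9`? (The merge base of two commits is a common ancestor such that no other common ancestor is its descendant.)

Ancestors of c10: {c10, c3}.
Ancestors of c9: {c14, c3, c6, c9}.
Common ancestors: {c3}.
The only common ancestor is c3, so it is the merge base.

c3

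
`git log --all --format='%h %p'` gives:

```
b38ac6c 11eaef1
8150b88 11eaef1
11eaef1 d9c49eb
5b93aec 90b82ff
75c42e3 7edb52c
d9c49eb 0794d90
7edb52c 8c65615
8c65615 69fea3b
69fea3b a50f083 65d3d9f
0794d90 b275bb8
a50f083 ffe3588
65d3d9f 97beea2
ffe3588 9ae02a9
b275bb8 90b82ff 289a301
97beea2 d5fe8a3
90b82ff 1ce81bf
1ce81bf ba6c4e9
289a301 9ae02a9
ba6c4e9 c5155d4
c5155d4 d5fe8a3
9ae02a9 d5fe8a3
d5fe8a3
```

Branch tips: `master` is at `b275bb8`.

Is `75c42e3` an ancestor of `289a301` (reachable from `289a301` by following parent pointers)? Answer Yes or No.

No

Ancestors of 289a301: {289a301, 9ae02a9, d5fe8a3}.
75c42e3 is not in that set, so it is not an ancestor of 289a301.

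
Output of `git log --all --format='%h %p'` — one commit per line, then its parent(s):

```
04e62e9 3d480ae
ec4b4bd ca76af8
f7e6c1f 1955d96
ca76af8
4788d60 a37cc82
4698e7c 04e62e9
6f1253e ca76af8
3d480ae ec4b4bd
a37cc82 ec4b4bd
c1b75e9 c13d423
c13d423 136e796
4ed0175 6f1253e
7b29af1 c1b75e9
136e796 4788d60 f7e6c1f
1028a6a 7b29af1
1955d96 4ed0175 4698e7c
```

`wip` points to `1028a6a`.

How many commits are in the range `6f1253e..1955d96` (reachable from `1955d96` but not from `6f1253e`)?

Reachable from 1955d96: {04e62e9, 1955d96, 3d480ae, 4698e7c, 4ed0175, 6f1253e, ca76af8, ec4b4bd}.
Reachable from 6f1253e: {6f1253e, ca76af8}.
In 1955d96's history but not 6f1253e's: {04e62e9, 1955d96, 3d480ae, 4698e7c, 4ed0175, ec4b4bd} — 6 commits.

6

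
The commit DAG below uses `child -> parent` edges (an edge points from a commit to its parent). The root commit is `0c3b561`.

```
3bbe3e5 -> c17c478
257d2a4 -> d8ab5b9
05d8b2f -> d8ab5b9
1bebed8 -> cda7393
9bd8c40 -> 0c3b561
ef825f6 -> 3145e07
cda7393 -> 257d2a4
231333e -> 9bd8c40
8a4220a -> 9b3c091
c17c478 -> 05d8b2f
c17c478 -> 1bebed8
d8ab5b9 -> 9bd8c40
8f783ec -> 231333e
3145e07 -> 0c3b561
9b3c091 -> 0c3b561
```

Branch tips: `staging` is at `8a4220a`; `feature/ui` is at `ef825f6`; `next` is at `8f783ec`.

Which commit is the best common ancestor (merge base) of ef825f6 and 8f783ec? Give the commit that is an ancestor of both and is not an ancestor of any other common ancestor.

Ancestors of ef825f6: {0c3b561, 3145e07, ef825f6}.
Ancestors of 8f783ec: {0c3b561, 231333e, 8f783ec, 9bd8c40}.
Common ancestors: {0c3b561}.
The only common ancestor is 0c3b561, so it is the merge base.

0c3b561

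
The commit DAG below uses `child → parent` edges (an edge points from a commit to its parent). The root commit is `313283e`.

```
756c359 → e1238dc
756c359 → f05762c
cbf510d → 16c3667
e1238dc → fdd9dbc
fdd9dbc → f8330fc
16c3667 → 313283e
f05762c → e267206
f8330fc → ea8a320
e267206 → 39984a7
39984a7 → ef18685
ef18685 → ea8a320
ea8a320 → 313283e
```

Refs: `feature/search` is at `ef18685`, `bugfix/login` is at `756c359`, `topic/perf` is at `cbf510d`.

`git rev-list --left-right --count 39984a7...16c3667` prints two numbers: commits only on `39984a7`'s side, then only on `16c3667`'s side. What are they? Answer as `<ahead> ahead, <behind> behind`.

Reachable from 39984a7: {313283e, 39984a7, ea8a320, ef18685}.
Reachable from 16c3667: {16c3667, 313283e}.
Only in 39984a7's history (ahead): {39984a7, ea8a320, ef18685} — 3.
Only in 16c3667's history (behind): {16c3667} — 1.

3 ahead, 1 behind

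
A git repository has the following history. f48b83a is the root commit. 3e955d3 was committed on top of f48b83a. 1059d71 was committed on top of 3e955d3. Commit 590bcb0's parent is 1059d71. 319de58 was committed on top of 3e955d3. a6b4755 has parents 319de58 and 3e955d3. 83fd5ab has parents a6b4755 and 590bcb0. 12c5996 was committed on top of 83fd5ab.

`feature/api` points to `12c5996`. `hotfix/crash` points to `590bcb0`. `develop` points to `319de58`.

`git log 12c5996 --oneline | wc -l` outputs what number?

Walking parent pointers from 12c5996: reachable set = {1059d71, 12c5996, 319de58, 3e955d3, 590bcb0, 83fd5ab, a6b4755, f48b83a}.
That is 8 commits.

8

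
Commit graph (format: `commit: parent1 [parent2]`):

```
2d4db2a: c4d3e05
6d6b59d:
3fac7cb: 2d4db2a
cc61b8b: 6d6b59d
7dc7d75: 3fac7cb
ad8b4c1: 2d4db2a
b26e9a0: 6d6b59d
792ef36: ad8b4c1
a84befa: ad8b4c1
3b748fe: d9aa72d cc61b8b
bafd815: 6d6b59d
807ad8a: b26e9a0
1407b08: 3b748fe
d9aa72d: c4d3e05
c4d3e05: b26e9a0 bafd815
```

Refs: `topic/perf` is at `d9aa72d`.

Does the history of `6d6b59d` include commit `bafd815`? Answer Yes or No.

Ancestors of 6d6b59d: {6d6b59d}.
bafd815 is not in that set, so it is not an ancestor of 6d6b59d.

No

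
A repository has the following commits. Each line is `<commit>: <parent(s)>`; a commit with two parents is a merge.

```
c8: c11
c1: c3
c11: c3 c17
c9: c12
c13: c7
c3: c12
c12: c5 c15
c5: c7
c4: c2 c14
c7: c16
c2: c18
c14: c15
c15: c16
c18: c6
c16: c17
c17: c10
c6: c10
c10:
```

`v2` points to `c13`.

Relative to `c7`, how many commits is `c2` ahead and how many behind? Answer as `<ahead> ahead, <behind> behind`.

3 ahead, 3 behind

Reachable from c2: {c10, c18, c2, c6}.
Reachable from c7: {c10, c16, c17, c7}.
Only in c2's history (ahead): {c18, c2, c6} — 3.
Only in c7's history (behind): {c16, c17, c7} — 3.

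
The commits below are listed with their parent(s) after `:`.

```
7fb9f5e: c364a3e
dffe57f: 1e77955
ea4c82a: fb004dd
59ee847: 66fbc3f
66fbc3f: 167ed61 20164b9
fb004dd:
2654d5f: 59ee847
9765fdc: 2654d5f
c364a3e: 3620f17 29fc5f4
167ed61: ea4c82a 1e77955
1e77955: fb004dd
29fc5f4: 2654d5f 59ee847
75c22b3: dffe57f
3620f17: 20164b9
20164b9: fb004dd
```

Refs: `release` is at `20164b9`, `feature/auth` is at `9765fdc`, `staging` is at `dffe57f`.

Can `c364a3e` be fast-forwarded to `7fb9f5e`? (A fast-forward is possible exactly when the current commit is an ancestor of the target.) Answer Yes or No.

A fast-forward from c364a3e to 7fb9f5e is possible iff c364a3e is an ancestor of 7fb9f5e.
Ancestors of 7fb9f5e: {167ed61, 1e77955, 20164b9, 2654d5f, 29fc5f4, 3620f17, 59ee847, 66fbc3f, 7fb9f5e, c364a3e, ea4c82a, fb004dd}.
c364a3e is among them, so fast-forward is possible.

Yes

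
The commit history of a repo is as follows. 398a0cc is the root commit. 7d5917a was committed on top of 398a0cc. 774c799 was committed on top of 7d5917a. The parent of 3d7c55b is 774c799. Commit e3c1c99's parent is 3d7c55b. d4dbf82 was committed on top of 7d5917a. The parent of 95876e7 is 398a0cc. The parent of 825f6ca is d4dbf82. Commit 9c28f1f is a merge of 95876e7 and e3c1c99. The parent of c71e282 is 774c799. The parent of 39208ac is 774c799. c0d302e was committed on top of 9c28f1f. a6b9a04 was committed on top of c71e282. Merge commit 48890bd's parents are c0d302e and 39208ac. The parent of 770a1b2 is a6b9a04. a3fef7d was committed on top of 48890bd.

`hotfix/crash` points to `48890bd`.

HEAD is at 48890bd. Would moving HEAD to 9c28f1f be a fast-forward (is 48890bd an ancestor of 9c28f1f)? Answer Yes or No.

A fast-forward from 48890bd to 9c28f1f is possible iff 48890bd is an ancestor of 9c28f1f.
Ancestors of 9c28f1f: {398a0cc, 3d7c55b, 774c799, 7d5917a, 95876e7, 9c28f1f, e3c1c99}.
48890bd is not among them, so fast-forward is not possible.

No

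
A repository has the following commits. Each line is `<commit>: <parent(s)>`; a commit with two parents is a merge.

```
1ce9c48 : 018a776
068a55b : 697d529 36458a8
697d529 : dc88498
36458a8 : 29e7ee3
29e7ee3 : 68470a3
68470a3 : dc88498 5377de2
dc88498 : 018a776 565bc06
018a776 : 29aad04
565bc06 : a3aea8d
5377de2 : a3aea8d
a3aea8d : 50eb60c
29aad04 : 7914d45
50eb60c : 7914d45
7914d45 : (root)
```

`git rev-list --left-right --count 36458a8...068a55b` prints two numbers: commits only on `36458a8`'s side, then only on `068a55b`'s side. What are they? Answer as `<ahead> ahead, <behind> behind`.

0 ahead, 2 behind

Reachable from 36458a8: {018a776, 29aad04, 29e7ee3, 36458a8, 50eb60c, 5377de2, 565bc06, 68470a3, 7914d45, a3aea8d, dc88498}.
Reachable from 068a55b: {018a776, 068a55b, 29aad04, 29e7ee3, 36458a8, 50eb60c, 5377de2, 565bc06, 68470a3, 697d529, 7914d45, a3aea8d, dc88498}.
Only in 36458a8's history (ahead): {} — 0.
Only in 068a55b's history (behind): {068a55b, 697d529} — 2.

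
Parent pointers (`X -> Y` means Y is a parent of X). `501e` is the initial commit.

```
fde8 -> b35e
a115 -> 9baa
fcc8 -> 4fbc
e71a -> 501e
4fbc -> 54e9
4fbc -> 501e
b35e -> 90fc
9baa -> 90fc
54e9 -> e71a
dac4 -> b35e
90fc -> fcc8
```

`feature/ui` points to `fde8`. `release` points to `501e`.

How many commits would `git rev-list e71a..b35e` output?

Reachable from b35e: {4fbc, 501e, 54e9, 90fc, b35e, e71a, fcc8}.
Reachable from e71a: {501e, e71a}.
In b35e's history but not e71a's: {4fbc, 54e9, 90fc, b35e, fcc8} — 5 commits.

5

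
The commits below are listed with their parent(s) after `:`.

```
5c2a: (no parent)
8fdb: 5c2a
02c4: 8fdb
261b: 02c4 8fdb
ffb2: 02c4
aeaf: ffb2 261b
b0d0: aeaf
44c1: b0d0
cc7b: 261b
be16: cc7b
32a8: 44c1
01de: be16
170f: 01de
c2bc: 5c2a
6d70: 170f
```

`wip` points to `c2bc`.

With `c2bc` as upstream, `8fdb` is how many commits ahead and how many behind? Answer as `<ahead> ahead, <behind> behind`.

1 ahead, 1 behind

Reachable from 8fdb: {5c2a, 8fdb}.
Reachable from c2bc: {5c2a, c2bc}.
Only in 8fdb's history (ahead): {8fdb} — 1.
Only in c2bc's history (behind): {c2bc} — 1.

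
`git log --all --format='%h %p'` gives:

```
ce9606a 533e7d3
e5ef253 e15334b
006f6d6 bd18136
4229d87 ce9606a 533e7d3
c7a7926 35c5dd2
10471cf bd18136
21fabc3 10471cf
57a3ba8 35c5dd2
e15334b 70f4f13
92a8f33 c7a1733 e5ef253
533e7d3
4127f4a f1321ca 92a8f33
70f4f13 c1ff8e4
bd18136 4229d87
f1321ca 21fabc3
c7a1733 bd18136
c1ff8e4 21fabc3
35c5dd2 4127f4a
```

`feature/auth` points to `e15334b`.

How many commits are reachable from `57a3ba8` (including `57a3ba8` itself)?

Walking parent pointers from 57a3ba8: reachable set = {10471cf, 21fabc3, 35c5dd2, 4127f4a, 4229d87, 533e7d3, 57a3ba8, 70f4f13, 92a8f33, bd18136, c1ff8e4, c7a1733, ce9606a, e15334b, e5ef253, f1321ca}.
That is 16 commits.

16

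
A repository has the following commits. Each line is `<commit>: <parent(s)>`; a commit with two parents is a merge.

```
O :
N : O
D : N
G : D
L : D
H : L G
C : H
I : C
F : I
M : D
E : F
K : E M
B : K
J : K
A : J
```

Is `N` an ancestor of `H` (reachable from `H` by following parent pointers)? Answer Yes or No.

Ancestors of H (commits reachable by following parents): {D, G, H, L, N, O}.
N is in that set, so it is an ancestor of H.

Yes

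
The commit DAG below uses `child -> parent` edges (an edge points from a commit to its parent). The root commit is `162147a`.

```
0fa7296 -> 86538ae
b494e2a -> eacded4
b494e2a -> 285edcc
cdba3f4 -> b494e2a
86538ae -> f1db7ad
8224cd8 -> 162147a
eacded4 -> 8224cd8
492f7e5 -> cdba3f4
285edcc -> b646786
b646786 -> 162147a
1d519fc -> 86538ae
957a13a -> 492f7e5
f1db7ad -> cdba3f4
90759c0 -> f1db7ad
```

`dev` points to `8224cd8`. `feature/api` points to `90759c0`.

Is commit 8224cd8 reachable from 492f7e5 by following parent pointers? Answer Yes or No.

Yes

Ancestors of 492f7e5 (commits reachable by following parents): {162147a, 285edcc, 492f7e5, 8224cd8, b494e2a, b646786, cdba3f4, eacded4}.
8224cd8 is in that set, so it is an ancestor of 492f7e5.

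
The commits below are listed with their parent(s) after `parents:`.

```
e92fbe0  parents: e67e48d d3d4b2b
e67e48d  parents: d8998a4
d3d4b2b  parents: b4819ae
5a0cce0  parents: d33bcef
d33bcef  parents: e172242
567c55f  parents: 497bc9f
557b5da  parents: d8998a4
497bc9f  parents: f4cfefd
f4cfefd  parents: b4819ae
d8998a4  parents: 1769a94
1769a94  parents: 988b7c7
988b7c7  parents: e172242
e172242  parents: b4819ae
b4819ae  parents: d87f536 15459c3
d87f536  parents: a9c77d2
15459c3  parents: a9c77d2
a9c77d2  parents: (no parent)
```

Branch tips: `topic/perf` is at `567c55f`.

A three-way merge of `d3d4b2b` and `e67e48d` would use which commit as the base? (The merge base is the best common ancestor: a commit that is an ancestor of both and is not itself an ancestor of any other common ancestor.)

Ancestors of d3d4b2b: {15459c3, a9c77d2, b4819ae, d3d4b2b, d87f536}.
Ancestors of e67e48d: {15459c3, 1769a94, 988b7c7, a9c77d2, b4819ae, d87f536, d8998a4, e172242, e67e48d}.
Common ancestors: {15459c3, a9c77d2, b4819ae, d87f536}.
Among these, b4819ae is not an ancestor of any other common ancestor — it is the merge base.

b4819ae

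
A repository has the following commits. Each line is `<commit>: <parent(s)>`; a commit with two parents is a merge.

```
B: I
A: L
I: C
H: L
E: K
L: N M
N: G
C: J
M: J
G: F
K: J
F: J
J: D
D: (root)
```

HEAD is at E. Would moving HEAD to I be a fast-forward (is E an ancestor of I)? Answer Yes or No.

A fast-forward from E to I is possible iff E is an ancestor of I.
Ancestors of I: {C, D, I, J}.
E is not among them, so fast-forward is not possible.

No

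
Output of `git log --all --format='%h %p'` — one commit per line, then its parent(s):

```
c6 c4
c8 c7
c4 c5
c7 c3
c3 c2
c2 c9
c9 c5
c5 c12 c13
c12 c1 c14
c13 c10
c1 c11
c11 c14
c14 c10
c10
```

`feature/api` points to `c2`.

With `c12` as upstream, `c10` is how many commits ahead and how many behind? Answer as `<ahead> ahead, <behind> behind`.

Reachable from c10: {c10}.
Reachable from c12: {c1, c10, c11, c12, c14}.
Only in c10's history (ahead): {} — 0.
Only in c12's history (behind): {c1, c11, c12, c14} — 4.

0 ahead, 4 behind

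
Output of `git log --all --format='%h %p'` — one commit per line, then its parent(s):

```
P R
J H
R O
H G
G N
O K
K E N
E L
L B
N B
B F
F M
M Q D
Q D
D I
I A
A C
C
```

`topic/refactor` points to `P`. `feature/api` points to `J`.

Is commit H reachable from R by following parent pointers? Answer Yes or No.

Ancestors of R: {A, B, C, D, E, F, I, K, L, M, N, O, Q, R}.
H is not in that set, so it is not an ancestor of R.

No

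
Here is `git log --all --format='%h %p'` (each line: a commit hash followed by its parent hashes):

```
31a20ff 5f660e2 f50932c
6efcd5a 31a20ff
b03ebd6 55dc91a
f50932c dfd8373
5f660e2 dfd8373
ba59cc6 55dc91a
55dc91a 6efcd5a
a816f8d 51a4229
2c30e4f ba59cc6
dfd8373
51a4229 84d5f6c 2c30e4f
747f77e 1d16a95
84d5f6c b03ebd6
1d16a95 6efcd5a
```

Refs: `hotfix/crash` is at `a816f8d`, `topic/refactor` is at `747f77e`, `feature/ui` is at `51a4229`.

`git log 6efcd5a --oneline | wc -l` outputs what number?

Walking parent pointers from 6efcd5a: reachable set = {31a20ff, 5f660e2, 6efcd5a, dfd8373, f50932c}.
That is 5 commits.

5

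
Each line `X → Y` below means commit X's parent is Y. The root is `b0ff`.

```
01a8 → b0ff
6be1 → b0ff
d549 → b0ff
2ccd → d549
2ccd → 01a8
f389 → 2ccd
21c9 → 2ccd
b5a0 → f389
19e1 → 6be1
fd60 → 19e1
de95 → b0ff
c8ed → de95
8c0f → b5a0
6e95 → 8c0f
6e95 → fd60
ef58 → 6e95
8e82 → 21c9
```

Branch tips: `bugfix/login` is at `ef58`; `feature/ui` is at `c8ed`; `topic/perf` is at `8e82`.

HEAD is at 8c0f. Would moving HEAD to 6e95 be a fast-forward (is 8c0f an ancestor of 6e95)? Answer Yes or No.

Yes

A fast-forward from 8c0f to 6e95 is possible iff 8c0f is an ancestor of 6e95.
Ancestors of 6e95: {01a8, 19e1, 2ccd, 6be1, 6e95, 8c0f, b0ff, b5a0, d549, f389, fd60}.
8c0f is among them, so fast-forward is possible.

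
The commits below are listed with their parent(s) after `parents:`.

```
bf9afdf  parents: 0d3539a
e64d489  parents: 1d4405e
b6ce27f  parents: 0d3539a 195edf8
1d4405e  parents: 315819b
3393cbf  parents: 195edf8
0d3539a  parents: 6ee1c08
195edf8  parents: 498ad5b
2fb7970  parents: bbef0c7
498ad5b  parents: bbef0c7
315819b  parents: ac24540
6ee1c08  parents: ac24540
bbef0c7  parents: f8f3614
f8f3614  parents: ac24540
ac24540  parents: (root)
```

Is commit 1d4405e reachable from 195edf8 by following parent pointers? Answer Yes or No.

No

Ancestors of 195edf8: {195edf8, 498ad5b, ac24540, bbef0c7, f8f3614}.
1d4405e is not in that set, so it is not an ancestor of 195edf8.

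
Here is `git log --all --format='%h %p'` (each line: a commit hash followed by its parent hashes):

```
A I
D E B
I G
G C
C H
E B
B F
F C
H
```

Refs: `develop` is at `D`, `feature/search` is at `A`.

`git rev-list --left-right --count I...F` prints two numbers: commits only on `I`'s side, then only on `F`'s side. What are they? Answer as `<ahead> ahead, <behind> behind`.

Reachable from I: {C, G, H, I}.
Reachable from F: {C, F, H}.
Only in I's history (ahead): {G, I} — 2.
Only in F's history (behind): {F} — 1.

2 ahead, 1 behind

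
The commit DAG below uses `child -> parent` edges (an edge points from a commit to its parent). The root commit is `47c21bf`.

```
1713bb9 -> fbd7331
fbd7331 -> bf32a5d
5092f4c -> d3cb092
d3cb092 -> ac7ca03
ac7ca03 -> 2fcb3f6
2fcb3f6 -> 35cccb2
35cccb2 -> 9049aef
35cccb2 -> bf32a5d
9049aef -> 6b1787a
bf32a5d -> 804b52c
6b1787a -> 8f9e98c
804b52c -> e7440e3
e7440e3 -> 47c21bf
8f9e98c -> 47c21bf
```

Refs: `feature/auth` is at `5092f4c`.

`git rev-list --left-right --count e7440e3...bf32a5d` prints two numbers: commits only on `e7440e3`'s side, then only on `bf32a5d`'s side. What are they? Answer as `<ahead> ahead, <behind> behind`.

Reachable from e7440e3: {47c21bf, e7440e3}.
Reachable from bf32a5d: {47c21bf, 804b52c, bf32a5d, e7440e3}.
Only in e7440e3's history (ahead): {} — 0.
Only in bf32a5d's history (behind): {804b52c, bf32a5d} — 2.

0 ahead, 2 behind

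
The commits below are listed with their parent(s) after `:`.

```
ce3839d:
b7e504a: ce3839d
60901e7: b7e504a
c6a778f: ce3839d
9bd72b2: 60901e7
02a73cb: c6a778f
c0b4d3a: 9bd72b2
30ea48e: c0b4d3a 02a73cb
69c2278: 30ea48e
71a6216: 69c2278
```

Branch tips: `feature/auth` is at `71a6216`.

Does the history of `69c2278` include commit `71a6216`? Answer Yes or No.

Ancestors of 69c2278: {02a73cb, 30ea48e, 60901e7, 69c2278, 9bd72b2, b7e504a, c0b4d3a, c6a778f, ce3839d}.
71a6216 is not in that set, so it is not an ancestor of 69c2278.

No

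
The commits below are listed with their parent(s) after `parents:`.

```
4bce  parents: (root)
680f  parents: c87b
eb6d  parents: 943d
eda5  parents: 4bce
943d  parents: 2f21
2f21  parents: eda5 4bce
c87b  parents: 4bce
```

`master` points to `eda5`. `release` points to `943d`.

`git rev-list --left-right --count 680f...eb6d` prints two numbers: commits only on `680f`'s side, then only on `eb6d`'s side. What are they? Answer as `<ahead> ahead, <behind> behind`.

Reachable from 680f: {4bce, 680f, c87b}.
Reachable from eb6d: {2f21, 4bce, 943d, eb6d, eda5}.
Only in 680f's history (ahead): {680f, c87b} — 2.
Only in eb6d's history (behind): {2f21, 943d, eb6d, eda5} — 4.

2 ahead, 4 behind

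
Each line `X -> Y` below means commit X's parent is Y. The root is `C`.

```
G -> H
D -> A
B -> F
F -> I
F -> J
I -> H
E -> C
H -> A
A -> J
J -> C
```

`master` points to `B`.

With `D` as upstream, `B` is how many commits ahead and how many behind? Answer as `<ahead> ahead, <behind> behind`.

Reachable from B: {A, B, C, F, H, I, J}.
Reachable from D: {A, C, D, J}.
Only in B's history (ahead): {B, F, H, I} — 4.
Only in D's history (behind): {D} — 1.

4 ahead, 1 behind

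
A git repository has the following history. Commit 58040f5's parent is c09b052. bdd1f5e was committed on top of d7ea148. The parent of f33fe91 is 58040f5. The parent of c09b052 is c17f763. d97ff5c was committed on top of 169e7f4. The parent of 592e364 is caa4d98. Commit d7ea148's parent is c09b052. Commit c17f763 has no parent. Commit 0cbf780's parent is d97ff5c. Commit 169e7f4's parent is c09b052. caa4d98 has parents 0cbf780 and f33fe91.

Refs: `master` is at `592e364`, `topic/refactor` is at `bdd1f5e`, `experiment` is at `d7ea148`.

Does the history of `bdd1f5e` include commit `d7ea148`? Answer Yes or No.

Ancestors of bdd1f5e (commits reachable by following parents): {bdd1f5e, c09b052, c17f763, d7ea148}.
d7ea148 is in that set, so it is an ancestor of bdd1f5e.

Yes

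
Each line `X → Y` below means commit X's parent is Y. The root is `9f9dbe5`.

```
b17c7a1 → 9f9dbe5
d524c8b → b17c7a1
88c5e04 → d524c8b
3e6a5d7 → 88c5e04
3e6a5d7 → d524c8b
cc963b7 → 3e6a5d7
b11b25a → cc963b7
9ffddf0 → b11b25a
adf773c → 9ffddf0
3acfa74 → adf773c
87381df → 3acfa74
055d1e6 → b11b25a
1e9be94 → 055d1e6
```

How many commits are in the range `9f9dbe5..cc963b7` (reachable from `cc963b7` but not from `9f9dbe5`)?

5

Reachable from cc963b7: {3e6a5d7, 88c5e04, 9f9dbe5, b17c7a1, cc963b7, d524c8b}.
Reachable from 9f9dbe5: {9f9dbe5}.
In cc963b7's history but not 9f9dbe5's: {3e6a5d7, 88c5e04, b17c7a1, cc963b7, d524c8b} — 5 commits.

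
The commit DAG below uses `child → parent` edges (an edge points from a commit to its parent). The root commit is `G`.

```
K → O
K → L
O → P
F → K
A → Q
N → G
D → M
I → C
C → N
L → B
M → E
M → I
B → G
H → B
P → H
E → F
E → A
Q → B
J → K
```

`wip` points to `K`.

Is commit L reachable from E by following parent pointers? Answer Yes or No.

Yes

Ancestors of E (commits reachable by following parents): {A, B, E, F, G, H, K, L, O, P, Q}.
L is in that set, so it is an ancestor of E.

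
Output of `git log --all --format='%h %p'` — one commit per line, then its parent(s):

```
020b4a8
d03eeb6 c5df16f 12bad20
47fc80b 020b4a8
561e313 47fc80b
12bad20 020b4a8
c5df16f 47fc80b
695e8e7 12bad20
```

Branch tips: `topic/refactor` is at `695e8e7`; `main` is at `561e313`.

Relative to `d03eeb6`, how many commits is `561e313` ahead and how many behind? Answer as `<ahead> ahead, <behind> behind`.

1 ahead, 3 behind

Reachable from 561e313: {020b4a8, 47fc80b, 561e313}.
Reachable from d03eeb6: {020b4a8, 12bad20, 47fc80b, c5df16f, d03eeb6}.
Only in 561e313's history (ahead): {561e313} — 1.
Only in d03eeb6's history (behind): {12bad20, c5df16f, d03eeb6} — 3.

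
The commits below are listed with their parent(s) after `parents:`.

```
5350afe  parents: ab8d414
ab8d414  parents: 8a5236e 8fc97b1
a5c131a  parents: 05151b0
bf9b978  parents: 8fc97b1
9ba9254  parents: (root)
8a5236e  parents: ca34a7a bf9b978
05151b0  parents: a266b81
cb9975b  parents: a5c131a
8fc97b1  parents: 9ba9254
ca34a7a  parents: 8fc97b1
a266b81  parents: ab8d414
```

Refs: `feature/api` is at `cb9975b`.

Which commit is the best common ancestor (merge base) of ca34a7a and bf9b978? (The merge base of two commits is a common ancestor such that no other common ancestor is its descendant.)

8fc97b1

Ancestors of ca34a7a: {8fc97b1, 9ba9254, ca34a7a}.
Ancestors of bf9b978: {8fc97b1, 9ba9254, bf9b978}.
Common ancestors: {8fc97b1, 9ba9254}.
Among these, 8fc97b1 is not an ancestor of any other common ancestor — it is the merge base.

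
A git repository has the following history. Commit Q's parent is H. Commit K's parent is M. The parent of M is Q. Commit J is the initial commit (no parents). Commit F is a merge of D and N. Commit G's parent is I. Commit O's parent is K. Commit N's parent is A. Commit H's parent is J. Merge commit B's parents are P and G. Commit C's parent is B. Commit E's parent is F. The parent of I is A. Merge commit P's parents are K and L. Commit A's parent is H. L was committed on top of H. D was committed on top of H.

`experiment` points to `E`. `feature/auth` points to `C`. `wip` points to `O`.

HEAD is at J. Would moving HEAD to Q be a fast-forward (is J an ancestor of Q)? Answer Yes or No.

Yes

A fast-forward from J to Q is possible iff J is an ancestor of Q.
Ancestors of Q: {H, J, Q}.
J is among them, so fast-forward is possible.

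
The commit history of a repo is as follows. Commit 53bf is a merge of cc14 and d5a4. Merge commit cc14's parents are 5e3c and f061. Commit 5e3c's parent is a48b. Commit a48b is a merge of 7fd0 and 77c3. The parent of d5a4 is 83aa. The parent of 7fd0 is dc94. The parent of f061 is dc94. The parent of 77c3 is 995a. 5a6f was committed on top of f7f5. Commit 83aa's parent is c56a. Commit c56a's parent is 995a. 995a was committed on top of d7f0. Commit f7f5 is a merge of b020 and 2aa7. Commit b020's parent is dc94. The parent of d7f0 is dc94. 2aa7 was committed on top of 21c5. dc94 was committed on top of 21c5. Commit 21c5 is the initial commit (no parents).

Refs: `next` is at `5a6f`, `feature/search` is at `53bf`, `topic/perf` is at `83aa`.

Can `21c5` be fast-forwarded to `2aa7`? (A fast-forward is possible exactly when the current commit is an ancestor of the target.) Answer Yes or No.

Yes

A fast-forward from 21c5 to 2aa7 is possible iff 21c5 is an ancestor of 2aa7.
Ancestors of 2aa7: {21c5, 2aa7}.
21c5 is among them, so fast-forward is possible.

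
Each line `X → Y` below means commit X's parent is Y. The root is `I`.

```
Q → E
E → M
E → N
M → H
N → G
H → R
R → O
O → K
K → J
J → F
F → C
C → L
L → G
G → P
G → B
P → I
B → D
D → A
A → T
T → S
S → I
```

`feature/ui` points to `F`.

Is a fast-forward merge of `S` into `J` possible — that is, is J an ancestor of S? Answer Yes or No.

A fast-forward from J to S is possible iff J is an ancestor of S.
Ancestors of S: {I, S}.
J is not among them, so fast-forward is not possible.

No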